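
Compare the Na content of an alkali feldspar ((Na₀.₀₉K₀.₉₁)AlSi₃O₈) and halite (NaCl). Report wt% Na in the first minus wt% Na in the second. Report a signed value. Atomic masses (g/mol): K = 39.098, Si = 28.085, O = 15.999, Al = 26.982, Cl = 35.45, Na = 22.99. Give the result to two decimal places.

First mineral: 2.069 g Na in 276.877 g formula = 0.75 wt% Na.
Second mineral: 22.990 g Na in 58.440 g formula = 39.34 wt% Na.
0.75% − 39.34% gives a difference of -38.59 percentage points.

-38.59 percentage points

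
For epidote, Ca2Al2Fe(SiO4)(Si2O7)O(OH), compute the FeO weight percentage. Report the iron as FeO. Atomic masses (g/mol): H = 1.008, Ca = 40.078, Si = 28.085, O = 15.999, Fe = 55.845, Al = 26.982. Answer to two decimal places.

14.87 wt%

Molar mass of Ca2Al2Fe(SiO4)(Si2O7)O(OH) = 2×40.078 + 2×26.982 + 1×55.845 + 3×28.085 + 13×15.999 + 1×1.008 = 483.215 g/mol.
Each formula unit contains 1 Fe, equivalent to 1/1 = 1.0000 mol FeO.
M(FeO) = 1×55.845 + 1×15.999 = 71.844 g/mol.
Mass of FeO per formula unit = 1.0000 × 71.844 = 71.844 g.
FeO wt% = 71.844 / 483.215 × 100 = 14.87%.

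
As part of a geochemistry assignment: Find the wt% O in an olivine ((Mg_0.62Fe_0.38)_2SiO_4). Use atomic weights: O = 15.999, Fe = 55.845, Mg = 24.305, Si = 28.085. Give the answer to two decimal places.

38.87 weight percent

Molar mass of (Mg_0.62Fe_0.38)_2SiO_4: 1.24·24.305 + 0.76·55.845 + 1·28.085 + 4·15.999 = 164.661 g/mol.
Mass of O per formula unit: 4 × 15.999 = 63.996 g.
Weight fraction O = 63.996 / 164.661 = 0.3887.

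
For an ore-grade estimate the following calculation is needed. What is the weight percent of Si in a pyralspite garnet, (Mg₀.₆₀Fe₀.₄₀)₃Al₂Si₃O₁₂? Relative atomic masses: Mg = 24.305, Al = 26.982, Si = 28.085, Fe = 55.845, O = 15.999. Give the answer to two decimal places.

Formula mass = 1.80*24.305 + 1.20*55.845 + 2*26.982 + 3*28.085 + 12*15.999 = 440.970 g/mol, of which 84.255 g is Si.
So Si makes up 84.255/440.970 = 0.1911 of the mass, i.e. 19.11%.

19.11 mass %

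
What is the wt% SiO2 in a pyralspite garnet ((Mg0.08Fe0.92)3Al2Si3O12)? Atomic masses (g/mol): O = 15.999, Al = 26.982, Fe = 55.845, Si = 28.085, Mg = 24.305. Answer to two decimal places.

36.77 wt%

Molar mass of (Mg0.08Fe0.92)3Al2Si3O12 = 0.24*24.305 + 2.76*55.845 + 2*26.982 + 3*28.085 + 12*15.999 = 490.172 g/mol.
Each formula unit contains 3 Si, equivalent to 3/1 = 3.0000 mol SiO2.
M(SiO2) = 1×28.085 + 2×15.999 = 60.083 g/mol.
Mass of SiO2 per formula unit = 3.0000 × 60.083 = 180.249 g.
SiO2 wt% = 180.249 / 490.172 × 100 = 36.77%.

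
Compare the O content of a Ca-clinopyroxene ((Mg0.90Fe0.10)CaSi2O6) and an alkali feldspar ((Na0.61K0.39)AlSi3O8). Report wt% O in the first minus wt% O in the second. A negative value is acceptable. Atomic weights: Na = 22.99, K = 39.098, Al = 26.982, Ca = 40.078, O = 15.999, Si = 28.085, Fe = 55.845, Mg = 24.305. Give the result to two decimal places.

M((Mg0.90Fe0.10)CaSi2O6) = 219.701 g/mol, so wt% O = 95.994/219.701 × 100 = 43.69%.
M((Na0.61K0.39)AlSi3O8) = 268.501 g/mol, so wt% O = 127.992/268.501 × 100 = 47.67%.
43.69 − 47.67 = -3.98 pp.

-3.98 percentage points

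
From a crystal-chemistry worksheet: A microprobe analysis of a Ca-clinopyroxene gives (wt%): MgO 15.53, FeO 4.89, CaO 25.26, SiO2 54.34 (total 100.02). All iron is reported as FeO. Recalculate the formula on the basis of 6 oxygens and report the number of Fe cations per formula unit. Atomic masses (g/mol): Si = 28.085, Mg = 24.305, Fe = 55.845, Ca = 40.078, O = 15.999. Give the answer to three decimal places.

MgO: 15.53/40.304 = 0.38532 mol → 0.38532 mol Mg, 0.38532 mol O.
FeO: 4.89/71.844 = 0.06806 mol → 0.06806 mol Fe, 0.06806 mol O.
CaO: 25.26/56.077 = 0.45045 mol → 0.45045 mol Ca, 0.45045 mol O.
SiO2: 54.34/60.083 = 0.90442 mol → 0.90442 mol Si, 1.80884 mol O.
Total oxygen = 2.71267 mol. Normalization factor = 6/2.71267 = 2.21184.
Fe per 6 O = 0.06806 × 2.21184 = 0.151.

0.151 Fe apfu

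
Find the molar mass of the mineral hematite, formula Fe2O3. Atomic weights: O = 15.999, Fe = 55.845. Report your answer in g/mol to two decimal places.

The formula mass is the sum 2(55.845) + 3(15.999).

159.69 g/mol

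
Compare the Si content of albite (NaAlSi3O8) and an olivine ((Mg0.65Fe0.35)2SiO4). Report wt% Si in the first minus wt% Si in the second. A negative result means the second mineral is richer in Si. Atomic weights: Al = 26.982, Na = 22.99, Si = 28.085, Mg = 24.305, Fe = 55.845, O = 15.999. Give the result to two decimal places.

First mineral: 84.255 g Si in 262.219 g formula = 32.13 wt% Si.
Second mineral: 28.085 g Si in 162.769 g formula = 17.25 wt% Si.
32.13% − 17.25% gives a difference of 14.88 percentage points.

14.88 percentage points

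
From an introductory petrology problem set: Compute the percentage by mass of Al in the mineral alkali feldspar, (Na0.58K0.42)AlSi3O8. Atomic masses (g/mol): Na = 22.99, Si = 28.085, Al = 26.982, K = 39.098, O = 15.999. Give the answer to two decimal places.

10.03 weight percent

Formula mass = 0.58·22.99 + 0.42·39.098 + 1·26.982 + 3·28.085 + 8·15.999 = 268.984 g/mol, of which 26.982 g is Al.
So Al makes up 26.982/268.984 = 0.1003 of the mass, i.e. 10.03%.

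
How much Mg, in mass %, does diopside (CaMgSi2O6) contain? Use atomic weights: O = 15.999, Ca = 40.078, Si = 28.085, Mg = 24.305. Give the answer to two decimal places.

11.22 mass %

Molar mass of CaMgSi2O6: 1·40.078 + 1·24.305 + 2·28.085 + 6·15.999 = 216.547 g/mol.
Mass of Mg per formula unit: 1 × 24.305 = 24.305 g.
Weight fraction Mg = 24.305 / 216.547 = 0.1122.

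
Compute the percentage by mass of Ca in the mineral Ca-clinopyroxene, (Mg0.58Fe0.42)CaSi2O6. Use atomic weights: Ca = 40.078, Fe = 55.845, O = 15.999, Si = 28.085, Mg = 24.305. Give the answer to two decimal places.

17.44 mass %

M((Mg0.58Fe0.42)CaSi2O6) = 229.794 g/mol.
Ca contributes 1 × 40.078 = 40.078 g per mole.
40.078/229.794 = 0.1744 → 17.44%.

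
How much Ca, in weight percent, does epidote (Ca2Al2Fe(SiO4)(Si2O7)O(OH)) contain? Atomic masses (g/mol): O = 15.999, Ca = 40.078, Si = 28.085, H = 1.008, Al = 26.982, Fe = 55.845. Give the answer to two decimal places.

Molar mass of Ca2Al2Fe(SiO4)(Si2O7)O(OH): 2×40.078 + 2×26.982 + 1×55.845 + 3×28.085 + 13×15.999 + 1×1.008 = 483.215 g/mol.
Mass of Ca per formula unit: 2 × 40.078 = 80.156 g.
Weight fraction Ca = 80.156 / 483.215 = 0.1659.

16.59 weight percent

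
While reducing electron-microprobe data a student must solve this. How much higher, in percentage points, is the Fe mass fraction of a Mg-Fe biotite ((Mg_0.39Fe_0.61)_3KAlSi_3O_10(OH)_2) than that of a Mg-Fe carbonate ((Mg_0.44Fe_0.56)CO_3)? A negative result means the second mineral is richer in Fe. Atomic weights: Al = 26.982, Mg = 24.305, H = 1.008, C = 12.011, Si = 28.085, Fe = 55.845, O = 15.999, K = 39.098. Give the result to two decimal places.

-9.15 percentage points

First mineral: 102.196 g Fe in 474.972 g formula = 21.52 wt% Fe.
Second mineral: 31.273 g Fe in 101.975 g formula = 30.67 wt% Fe.
21.52% − 30.67% gives a difference of -9.15 percentage points.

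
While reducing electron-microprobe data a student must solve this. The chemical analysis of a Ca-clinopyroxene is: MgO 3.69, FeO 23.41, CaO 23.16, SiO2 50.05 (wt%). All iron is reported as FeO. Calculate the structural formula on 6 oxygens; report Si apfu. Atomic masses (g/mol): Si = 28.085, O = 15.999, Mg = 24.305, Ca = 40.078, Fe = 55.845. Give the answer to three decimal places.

MgO (M=40.304): mol = 0.09155; Mg = 0.09155, O = 0.09155.
FeO (M=71.844): mol = 0.32584; Fe = 0.32584, O = 0.32584.
CaO (M=56.077): mol = 0.41300; Ca = 0.41300, O = 0.41300.
SiO2 (M=60.083): mol = 0.83301; Si = 0.83301, O = 1.66602.
ΣO = 2.49641; factor = 6/ΣO = 2.40345.
Si apfu = 0.83301 × 2.40345 = 2.002.

2.002 Si apfu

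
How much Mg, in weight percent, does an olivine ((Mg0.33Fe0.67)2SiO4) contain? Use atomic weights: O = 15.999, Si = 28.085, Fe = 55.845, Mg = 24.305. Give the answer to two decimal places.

M((Mg0.33Fe0.67)2SiO4) = 182.955 g/mol.
Mg contributes 0.66 × 24.305 = 16.041 g per mole.
16.041/182.955 = 0.0877 → 8.77%.

8.77 weight percent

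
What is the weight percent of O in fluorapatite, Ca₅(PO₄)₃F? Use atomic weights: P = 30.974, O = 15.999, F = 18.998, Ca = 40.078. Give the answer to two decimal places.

Molar mass of Ca₅(PO₄)₃F: 5*40.078 + 3*30.974 + 12*15.999 + 1*18.998 = 504.298 g/mol.
Mass of O per formula unit: 12 × 15.999 = 191.988 g.
Weight fraction O = 191.988 / 504.298 = 0.3807.

38.07 weight percent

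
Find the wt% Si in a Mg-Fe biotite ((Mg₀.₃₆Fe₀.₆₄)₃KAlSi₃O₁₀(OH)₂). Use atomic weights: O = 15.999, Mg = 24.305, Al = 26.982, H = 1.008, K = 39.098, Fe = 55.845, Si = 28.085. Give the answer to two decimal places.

17.63 weight percent

Formula mass = 1.08·24.305 + 1.92·55.845 + 1·39.098 + 1·26.982 + 3·28.085 + 12·15.999 + 2·1.008 = 477.811 g/mol, of which 84.255 g is Si.
So Si makes up 84.255/477.811 = 0.1763 of the mass, i.e. 17.63%.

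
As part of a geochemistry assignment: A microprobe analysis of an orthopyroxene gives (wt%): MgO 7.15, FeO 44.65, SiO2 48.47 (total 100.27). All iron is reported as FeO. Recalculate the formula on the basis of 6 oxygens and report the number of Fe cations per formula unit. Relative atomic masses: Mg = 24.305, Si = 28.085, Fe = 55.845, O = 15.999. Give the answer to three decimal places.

1.546 Fe apfu

7.15 wt% MgO ÷ 40.304 g/mol = 0.17740 mol, giving 0.17740 Mg and 0.17740 O.
44.65 wt% FeO ÷ 71.844 g/mol = 0.62149 mol, giving 0.62149 Fe and 0.62149 O.
48.47 wt% SiO2 ÷ 60.083 g/mol = 0.80672 mol, giving 0.80672 Si and 1.61344 O.
Oxygen sums to 2.41233; scaling by 6/2.41233 = 2.48722 puts the formula on 6 O.
Fe: 0.62149 × 2.48722 = 1.546 atoms per formula unit.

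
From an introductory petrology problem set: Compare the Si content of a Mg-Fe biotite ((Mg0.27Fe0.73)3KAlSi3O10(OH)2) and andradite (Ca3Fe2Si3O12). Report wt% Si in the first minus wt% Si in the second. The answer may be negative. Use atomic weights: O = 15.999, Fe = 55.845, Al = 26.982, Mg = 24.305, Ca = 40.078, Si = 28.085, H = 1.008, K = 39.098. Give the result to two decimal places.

First mineral: 84.255 g Si in 486.327 g formula = 17.32 wt% Si.
Second mineral: 84.255 g Si in 508.167 g formula = 16.58 wt% Si.
17.32% − 16.58% gives a difference of 0.74 percentage points.

0.74 percentage points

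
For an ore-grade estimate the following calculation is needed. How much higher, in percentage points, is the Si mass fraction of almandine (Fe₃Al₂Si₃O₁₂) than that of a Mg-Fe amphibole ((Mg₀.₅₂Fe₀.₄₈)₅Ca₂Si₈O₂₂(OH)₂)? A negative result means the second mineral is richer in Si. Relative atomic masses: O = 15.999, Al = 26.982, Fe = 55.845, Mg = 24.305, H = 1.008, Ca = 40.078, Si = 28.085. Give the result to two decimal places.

-8.37 percentage points

Si in Fe₃Al₂Si₃O₁₂: molar mass 497.742 g/mol; 3×28.085 = 84.255 g → 16.93 wt%.
Si in (Mg₀.₅₂Fe₀.₄₈)₅Ca₂Si₈O₂₂(OH)₂: molar mass 888.049 g/mol; 8×28.085 = 224.680 g → 25.30 wt%.
Difference = 16.93 − 25.30 = -8.37 percentage points.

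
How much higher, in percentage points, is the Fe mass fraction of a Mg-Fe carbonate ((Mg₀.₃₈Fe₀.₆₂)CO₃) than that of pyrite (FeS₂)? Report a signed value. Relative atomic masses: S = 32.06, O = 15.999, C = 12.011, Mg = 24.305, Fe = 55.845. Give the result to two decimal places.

-13.22 percentage points

M((Mg₀.₃₈Fe₀.₆₂)CO₃) = 103.868 g/mol, so wt% Fe = 34.624/103.868 × 100 = 33.33%.
M(FeS₂) = 119.965 g/mol, so wt% Fe = 55.845/119.965 × 100 = 46.55%.
33.33 − 46.55 = -13.22 pp.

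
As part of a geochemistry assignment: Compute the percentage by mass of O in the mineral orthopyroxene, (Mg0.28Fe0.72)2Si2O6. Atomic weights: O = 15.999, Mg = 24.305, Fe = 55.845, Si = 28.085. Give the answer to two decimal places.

38.99 wt%

M((Mg0.28Fe0.72)2Si2O6) = 246.192 g/mol.
O contributes 6 × 15.999 = 95.994 g per mole.
95.994/246.192 = 0.3899 → 38.99%.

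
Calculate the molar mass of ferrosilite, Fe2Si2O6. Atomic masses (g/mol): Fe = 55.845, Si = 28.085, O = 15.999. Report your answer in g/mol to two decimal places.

263.85 g/mol

The formula mass is the sum 2*55.845 + 2*28.085 + 6*15.999.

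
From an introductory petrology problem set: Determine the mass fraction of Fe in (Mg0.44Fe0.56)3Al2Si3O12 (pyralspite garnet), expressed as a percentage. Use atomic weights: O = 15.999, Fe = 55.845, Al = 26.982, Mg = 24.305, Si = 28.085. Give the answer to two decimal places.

M((Mg0.44Fe0.56)3Al2Si3O12) = 456.109 g/mol.
Fe contributes 1.68 × 55.845 = 93.820 g per mole.
93.820/456.109 = 0.2057 → 20.57%.

20.57 wt%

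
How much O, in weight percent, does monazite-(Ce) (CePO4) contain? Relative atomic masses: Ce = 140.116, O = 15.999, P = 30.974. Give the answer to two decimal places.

27.22 weight percent

Formula mass = 1×140.116 + 1×30.974 + 4×15.999 = 235.086 g/mol, of which 63.996 g is O.
So O makes up 63.996/235.086 = 0.2722 of the mass, i.e. 27.22%.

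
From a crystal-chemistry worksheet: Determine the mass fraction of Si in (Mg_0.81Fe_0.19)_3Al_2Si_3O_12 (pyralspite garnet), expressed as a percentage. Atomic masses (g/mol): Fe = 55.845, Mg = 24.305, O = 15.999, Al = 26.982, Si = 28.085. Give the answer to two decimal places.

20.01 wt%

M((Mg_0.81Fe_0.19)_3Al_2Si_3O_12) = 421.100 g/mol.
Si contributes 3 × 28.085 = 84.255 g per mole.
84.255/421.100 = 0.2001 → 20.01%.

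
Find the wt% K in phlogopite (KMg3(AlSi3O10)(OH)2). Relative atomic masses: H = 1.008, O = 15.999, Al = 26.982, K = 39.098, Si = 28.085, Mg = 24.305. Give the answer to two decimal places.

Formula mass = 1*39.098 + 3*24.305 + 1*26.982 + 3*28.085 + 12*15.999 + 2*1.008 = 417.254 g/mol, of which 39.098 g is K.
So K makes up 39.098/417.254 = 0.0937 of the mass, i.e. 9.37%.

9.37 wt%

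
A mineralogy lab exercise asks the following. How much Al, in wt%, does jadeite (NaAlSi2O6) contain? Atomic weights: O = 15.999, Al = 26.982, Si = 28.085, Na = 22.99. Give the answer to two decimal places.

Molar mass of NaAlSi2O6: 1*22.99 + 1*26.982 + 2*28.085 + 6*15.999 = 202.136 g/mol.
Mass of Al per formula unit: 1 × 26.982 = 26.982 g.
Weight fraction Al = 26.982 / 202.136 = 0.1335.

13.35 wt%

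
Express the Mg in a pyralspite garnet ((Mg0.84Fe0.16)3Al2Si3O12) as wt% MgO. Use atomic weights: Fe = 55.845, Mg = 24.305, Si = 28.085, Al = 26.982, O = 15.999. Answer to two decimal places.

Formula mass = 418.261 g/mol.
2.52 Mg → 2.5200 mol MgO per formula unit; M(MgO) = 40.304, so MgO mass = 101.566 g.
101.566/418.261 × 100 = 24.28 wt%.

24.28 wt%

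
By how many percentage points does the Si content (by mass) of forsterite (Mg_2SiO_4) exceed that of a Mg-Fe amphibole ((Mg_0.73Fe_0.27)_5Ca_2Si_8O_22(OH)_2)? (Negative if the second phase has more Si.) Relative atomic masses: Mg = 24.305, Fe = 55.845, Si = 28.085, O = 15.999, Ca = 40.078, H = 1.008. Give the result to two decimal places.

M(Mg_2SiO_4) = 140.691 g/mol, so wt% Si = 28.085/140.691 × 100 = 19.96%.
M((Mg_0.73Fe_0.27)_5Ca_2Si_8O_22(OH)_2) = 854.932 g/mol, so wt% Si = 224.680/854.932 × 100 = 26.28%.
19.96 − 26.28 = -6.32 pp.

-6.32 percentage points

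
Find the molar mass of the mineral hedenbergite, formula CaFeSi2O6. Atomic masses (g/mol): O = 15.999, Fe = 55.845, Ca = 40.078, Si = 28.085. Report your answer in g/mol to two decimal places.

M = 1(40.078) + 1(55.845) + 2(28.085) + 6(15.999)

248.09 g/mol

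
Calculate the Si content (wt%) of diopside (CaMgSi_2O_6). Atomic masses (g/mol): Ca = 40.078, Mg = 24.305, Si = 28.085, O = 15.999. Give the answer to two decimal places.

M(CaMgSi_2O_6) = 216.547 g/mol.
Si contributes 2 × 28.085 = 56.170 g per mole.
56.170/216.547 = 0.2594 → 25.94%.

25.94 wt%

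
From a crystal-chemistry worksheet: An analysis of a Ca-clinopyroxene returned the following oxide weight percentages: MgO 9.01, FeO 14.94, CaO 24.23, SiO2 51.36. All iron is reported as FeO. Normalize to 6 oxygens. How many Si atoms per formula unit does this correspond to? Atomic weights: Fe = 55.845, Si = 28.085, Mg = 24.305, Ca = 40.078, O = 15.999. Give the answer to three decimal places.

MgO (M=40.304): mol = 0.22355; Mg = 0.22355, O = 0.22355.
FeO (M=71.844): mol = 0.20795; Fe = 0.20795, O = 0.20795.
CaO (M=56.077): mol = 0.43208; Ca = 0.43208, O = 0.43208.
SiO2 (M=60.083): mol = 0.85482; Si = 0.85482, O = 1.70964.
ΣO = 2.57322; factor = 6/ΣO = 2.33171.
Si apfu = 0.85482 × 2.33171 = 1.993.

1.993 Si apfu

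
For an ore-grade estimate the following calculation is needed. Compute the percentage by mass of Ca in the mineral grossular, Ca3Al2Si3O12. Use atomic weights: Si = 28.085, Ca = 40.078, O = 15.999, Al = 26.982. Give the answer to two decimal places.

26.69 wt%

M(Ca3Al2Si3O12) = 450.441 g/mol.
Ca contributes 3 × 40.078 = 120.234 g per mole.
120.234/450.441 = 0.2669 → 26.69%.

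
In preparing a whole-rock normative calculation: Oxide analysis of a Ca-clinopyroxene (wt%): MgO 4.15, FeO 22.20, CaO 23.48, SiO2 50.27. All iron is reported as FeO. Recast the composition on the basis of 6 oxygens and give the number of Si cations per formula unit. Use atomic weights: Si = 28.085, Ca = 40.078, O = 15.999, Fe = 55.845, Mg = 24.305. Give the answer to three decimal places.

MgO: 4.15/40.304 = 0.10297 mol → 0.10297 mol Mg, 0.10297 mol O.
FeO: 22.20/71.844 = 0.30900 mol → 0.30900 mol Fe, 0.30900 mol O.
CaO: 23.48/56.077 = 0.41871 mol → 0.41871 mol Ca, 0.41871 mol O.
SiO2: 50.27/60.083 = 0.83668 mol → 0.83668 mol Si, 1.67336 mol O.
Total oxygen = 2.50404 mol. Normalization factor = 6/2.50404 = 2.39613.
Si per 6 O = 0.83668 × 2.39613 = 2.005.

2.005 Si apfu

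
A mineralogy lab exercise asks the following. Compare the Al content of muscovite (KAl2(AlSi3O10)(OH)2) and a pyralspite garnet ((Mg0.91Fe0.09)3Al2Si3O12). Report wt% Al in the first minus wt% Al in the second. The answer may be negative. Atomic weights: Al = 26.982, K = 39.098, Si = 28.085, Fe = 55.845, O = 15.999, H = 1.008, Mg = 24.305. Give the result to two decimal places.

7.21 percentage points

M(KAl2(AlSi3O10)(OH)2) = 398.303 g/mol, so wt% Al = 80.946/398.303 × 100 = 20.32%.
M((Mg0.91Fe0.09)3Al2Si3O12) = 411.638 g/mol, so wt% Al = 53.964/411.638 × 100 = 13.11%.
20.32 − 13.11 = 7.21 pp.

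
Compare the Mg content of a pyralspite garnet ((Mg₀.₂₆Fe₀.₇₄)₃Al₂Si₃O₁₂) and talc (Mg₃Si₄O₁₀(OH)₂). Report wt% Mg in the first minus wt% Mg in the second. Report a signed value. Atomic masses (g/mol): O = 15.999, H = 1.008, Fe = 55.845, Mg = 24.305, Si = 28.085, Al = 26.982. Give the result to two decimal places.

-15.22 percentage points

First mineral: 18.958 g Mg in 473.141 g formula = 4.01 wt% Mg.
Second mineral: 72.915 g Mg in 379.259 g formula = 19.23 wt% Mg.
4.01% − 19.23% gives a difference of -15.22 percentage points.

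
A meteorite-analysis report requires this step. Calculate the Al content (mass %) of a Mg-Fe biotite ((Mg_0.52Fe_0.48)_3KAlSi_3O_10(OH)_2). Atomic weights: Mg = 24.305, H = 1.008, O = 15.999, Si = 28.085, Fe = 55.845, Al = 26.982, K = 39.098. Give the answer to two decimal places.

5.83 mass %

Molar mass of (Mg_0.52Fe_0.48)_3KAlSi_3O_10(OH)_2: 1.56*24.305 + 1.44*55.845 + 1*39.098 + 1*26.982 + 3*28.085 + 12*15.999 + 2*1.008 = 462.672 g/mol.
Mass of Al per formula unit: 1 × 26.982 = 26.982 g.
Weight fraction Al = 26.982 / 462.672 = 0.0583.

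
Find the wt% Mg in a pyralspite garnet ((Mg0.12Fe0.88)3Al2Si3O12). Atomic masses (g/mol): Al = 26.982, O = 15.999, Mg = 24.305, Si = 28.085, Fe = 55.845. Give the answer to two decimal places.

M((Mg0.12Fe0.88)3Al2Si3O12) = 486.388 g/mol.
Mg contributes 0.36 × 24.305 = 8.750 g per mole.
8.750/486.388 = 0.0180 → 1.80%.

1.80 mass %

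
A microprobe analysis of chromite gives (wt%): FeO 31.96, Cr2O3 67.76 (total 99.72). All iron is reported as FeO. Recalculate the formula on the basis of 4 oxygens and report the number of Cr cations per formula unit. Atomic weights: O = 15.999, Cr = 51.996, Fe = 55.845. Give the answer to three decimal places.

2.001 Cr apfu

FeO: 31.96/71.844 = 0.44485 mol → 0.44485 mol Fe, 0.44485 mol O.
Cr2O3: 67.76/151.989 = 0.44582 mol → 0.89164 mol Cr, 1.33746 mol O.
Total oxygen = 1.78231 mol. Normalization factor = 4/1.78231 = 2.24428.
Cr per 4 O = 0.89164 × 2.24428 = 2.001.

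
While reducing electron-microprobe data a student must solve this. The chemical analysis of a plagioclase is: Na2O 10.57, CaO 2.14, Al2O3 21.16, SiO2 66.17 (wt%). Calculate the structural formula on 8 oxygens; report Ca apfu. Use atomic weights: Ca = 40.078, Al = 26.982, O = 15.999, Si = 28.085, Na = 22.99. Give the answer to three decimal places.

Na2O (M=61.979): mol = 0.17054; Na = 0.34108, O = 0.17054.
CaO (M=56.077): mol = 0.03816; Ca = 0.03816, O = 0.03816.
Al2O3 (M=101.961): mol = 0.20753; Al = 0.41506, O = 0.62259.
SiO2 (M=60.083): mol = 1.10131; Si = 1.10131, O = 2.20262.
ΣO = 3.03391; factor = 8/ΣO = 2.63686.
Ca apfu = 0.03816 × 2.63686 = 0.101.

0.101 Ca apfu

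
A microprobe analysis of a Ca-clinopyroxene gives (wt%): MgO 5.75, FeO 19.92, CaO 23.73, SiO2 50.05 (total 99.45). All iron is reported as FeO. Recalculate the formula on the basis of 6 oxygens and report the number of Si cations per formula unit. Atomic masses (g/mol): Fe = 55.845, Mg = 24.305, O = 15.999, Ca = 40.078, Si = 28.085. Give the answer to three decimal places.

MgO (M=40.304): mol = 0.14267; Mg = 0.14267, O = 0.14267.
FeO (M=71.844): mol = 0.27727; Fe = 0.27727, O = 0.27727.
CaO (M=56.077): mol = 0.42317; Ca = 0.42317, O = 0.42317.
SiO2 (M=60.083): mol = 0.83301; Si = 0.83301, O = 1.66602.
ΣO = 2.50913; factor = 6/ΣO = 2.39127.
Si apfu = 0.83301 × 2.39127 = 1.992.

1.992 Si apfu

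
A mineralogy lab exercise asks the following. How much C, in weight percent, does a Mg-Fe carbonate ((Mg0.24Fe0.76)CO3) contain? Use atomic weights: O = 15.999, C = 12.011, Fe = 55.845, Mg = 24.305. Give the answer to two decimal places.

Molar mass of (Mg0.24Fe0.76)CO3: 0.24*24.305 + 0.76*55.845 + 1*12.011 + 3*15.999 = 108.283 g/mol.
Mass of C per formula unit: 1 × 12.011 = 12.011 g.
Weight fraction C = 12.011 / 108.283 = 0.1109.

11.09 weight percent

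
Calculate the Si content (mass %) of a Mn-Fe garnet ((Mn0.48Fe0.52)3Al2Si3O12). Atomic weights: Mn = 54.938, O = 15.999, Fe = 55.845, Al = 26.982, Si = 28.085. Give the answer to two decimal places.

Molar mass of (Mn0.48Fe0.52)3Al2Si3O12: 1.44*54.938 + 1.56*55.845 + 2*26.982 + 3*28.085 + 12*15.999 = 496.436 g/mol.
Mass of Si per formula unit: 3 × 28.085 = 84.255 g.
Weight fraction Si = 84.255 / 496.436 = 0.1697.

16.97 mass %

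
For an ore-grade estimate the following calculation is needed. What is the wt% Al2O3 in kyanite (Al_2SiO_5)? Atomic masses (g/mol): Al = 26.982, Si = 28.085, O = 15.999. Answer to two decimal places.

M(Al_2SiO_5) = 162.044 g/mol; M(Al2O3) = 101.961 g/mol.
Moles Al2O3 per formula unit = 2 Al ÷ 2 = 1.0000.
Al2O3 fraction = (1.0000 × 101.961) / 162.044 = 101.961/162.044 = 0.6292.

62.92 wt%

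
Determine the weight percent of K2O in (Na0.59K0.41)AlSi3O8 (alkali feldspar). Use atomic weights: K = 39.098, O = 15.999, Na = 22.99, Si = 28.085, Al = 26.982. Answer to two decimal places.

M((Na0.59K0.41)AlSi3O8) = 268.823 g/mol; M(K2O) = 94.195 g/mol.
Moles K2O per formula unit = 0.41 K ÷ 2 = 0.2050.
K2O fraction = (0.2050 × 94.195) / 268.823 = 19.310/268.823 = 0.0718.

7.18 wt%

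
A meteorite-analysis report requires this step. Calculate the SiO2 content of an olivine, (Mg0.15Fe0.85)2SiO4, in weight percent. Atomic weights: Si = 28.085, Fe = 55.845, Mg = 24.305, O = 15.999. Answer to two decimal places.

30.92 wt%

Formula mass = 194.309 g/mol.
1 Si → 1.0000 mol SiO2 per formula unit; M(SiO2) = 60.083, so SiO2 mass = 60.083 g.
60.083/194.309 × 100 = 30.92 wt%.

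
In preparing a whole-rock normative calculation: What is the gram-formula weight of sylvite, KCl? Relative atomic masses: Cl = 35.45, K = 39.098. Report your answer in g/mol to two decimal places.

74.55 g/mol

The formula mass is the sum 1(39.098) + 1(35.45).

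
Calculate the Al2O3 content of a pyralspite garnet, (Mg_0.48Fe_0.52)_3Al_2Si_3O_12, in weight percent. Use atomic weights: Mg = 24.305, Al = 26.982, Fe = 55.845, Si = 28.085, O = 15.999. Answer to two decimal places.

M((Mg_0.48Fe_0.52)_3Al_2Si_3O_12) = 452.324 g/mol; M(Al2O3) = 101.961 g/mol.
Moles Al2O3 per formula unit = 2 Al ÷ 2 = 1.0000.
Al2O3 fraction = (1.0000 × 101.961) / 452.324 = 101.961/452.324 = 0.2254.

22.54 wt%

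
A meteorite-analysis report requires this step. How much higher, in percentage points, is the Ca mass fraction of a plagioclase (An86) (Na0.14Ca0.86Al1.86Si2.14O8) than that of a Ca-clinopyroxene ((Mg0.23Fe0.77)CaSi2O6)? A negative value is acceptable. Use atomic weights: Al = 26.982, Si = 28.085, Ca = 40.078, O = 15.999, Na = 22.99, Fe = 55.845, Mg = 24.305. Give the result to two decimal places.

First mineral: 34.467 g Ca in 275.966 g formula = 12.49 wt% Ca.
Second mineral: 40.078 g Ca in 240.833 g formula = 16.64 wt% Ca.
12.49% − 16.64% gives a difference of -4.15 percentage points.

-4.15 percentage points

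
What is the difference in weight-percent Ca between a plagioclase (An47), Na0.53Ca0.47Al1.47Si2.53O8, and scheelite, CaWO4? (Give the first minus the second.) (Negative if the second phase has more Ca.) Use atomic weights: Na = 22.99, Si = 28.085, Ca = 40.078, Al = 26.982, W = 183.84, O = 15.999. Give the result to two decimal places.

-6.94 percentage points

Ca in Na0.53Ca0.47Al1.47Si2.53O8: molar mass 269.732 g/mol; 0.47×40.078 = 18.837 g → 6.98 wt%.
Ca in CaWO4: molar mass 287.914 g/mol; 1×40.078 = 40.078 g → 13.92 wt%.
Difference = 6.98 − 13.92 = -6.94 percentage points.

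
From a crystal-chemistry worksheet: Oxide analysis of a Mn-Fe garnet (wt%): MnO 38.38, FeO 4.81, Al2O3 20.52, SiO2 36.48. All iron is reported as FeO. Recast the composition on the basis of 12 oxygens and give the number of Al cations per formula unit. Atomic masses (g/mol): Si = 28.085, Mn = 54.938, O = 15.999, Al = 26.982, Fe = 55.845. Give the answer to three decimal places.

MnO: 38.38/70.937 = 0.54104 mol → 0.54104 mol Mn, 0.54104 mol O.
FeO: 4.81/71.844 = 0.06695 mol → 0.06695 mol Fe, 0.06695 mol O.
Al2O3: 20.52/101.961 = 0.20125 mol → 0.40250 mol Al, 0.60375 mol O.
SiO2: 36.48/60.083 = 0.60716 mol → 0.60716 mol Si, 1.21432 mol O.
Total oxygen = 2.42606 mol. Normalization factor = 12/2.42606 = 4.94629.
Al per 12 O = 0.40250 × 4.94629 = 1.991.

1.991 Al apfu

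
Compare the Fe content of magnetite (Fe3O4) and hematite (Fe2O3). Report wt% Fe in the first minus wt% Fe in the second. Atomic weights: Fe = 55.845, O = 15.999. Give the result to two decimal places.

2.42 percentage points

First mineral: 167.535 g Fe in 231.531 g formula = 72.36 wt% Fe.
Second mineral: 111.690 g Fe in 159.687 g formula = 69.94 wt% Fe.
72.36% − 69.94% gives a difference of 2.42 percentage points.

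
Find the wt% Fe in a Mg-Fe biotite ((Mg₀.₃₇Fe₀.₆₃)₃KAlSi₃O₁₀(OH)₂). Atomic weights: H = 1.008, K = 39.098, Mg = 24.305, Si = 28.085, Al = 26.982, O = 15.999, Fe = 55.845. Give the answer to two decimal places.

M((Mg₀.₃₇Fe₀.₆₃)₃KAlSi₃O₁₀(OH)₂) = 476.865 g/mol.
Fe contributes 1.89 × 55.845 = 105.547 g per mole.
105.547/476.865 = 0.2213 → 22.13%.

22.13 mass %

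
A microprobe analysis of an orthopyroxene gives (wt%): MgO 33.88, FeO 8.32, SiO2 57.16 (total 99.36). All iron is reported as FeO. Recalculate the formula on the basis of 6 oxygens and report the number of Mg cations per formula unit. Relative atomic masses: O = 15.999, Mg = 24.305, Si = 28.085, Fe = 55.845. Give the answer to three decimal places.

1.764 Mg apfu

MgO: 33.88/40.304 = 0.84061 mol → 0.84061 mol Mg, 0.84061 mol O.
FeO: 8.32/71.844 = 0.11581 mol → 0.11581 mol Fe, 0.11581 mol O.
SiO2: 57.16/60.083 = 0.95135 mol → 0.95135 mol Si, 1.90270 mol O.
Total oxygen = 2.85912 mol. Normalization factor = 6/2.85912 = 2.09855.
Mg per 6 O = 0.84061 × 2.09855 = 1.764.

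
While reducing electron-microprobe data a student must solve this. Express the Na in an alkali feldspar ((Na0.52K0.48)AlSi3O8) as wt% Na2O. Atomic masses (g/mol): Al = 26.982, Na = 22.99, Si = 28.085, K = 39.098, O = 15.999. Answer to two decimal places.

5.97 wt%

Formula mass = 269.951 g/mol.
0.52 Na → 0.2600 mol Na2O per formula unit; M(Na2O) = 61.979, so Na2O mass = 16.115 g.
16.115/269.951 × 100 = 5.97 wt%.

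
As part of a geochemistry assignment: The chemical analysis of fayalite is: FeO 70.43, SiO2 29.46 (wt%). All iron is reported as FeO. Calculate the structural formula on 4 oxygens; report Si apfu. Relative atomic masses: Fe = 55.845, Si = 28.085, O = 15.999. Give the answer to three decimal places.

1.000 Si apfu

FeO (M=71.844): mol = 0.98032; Fe = 0.98032, O = 0.98032.
SiO2 (M=60.083): mol = 0.49032; Si = 0.49032, O = 0.98064.
ΣO = 1.96096; factor = 4/ΣO = 2.03982.
Si apfu = 0.49032 × 2.03982 = 1.000.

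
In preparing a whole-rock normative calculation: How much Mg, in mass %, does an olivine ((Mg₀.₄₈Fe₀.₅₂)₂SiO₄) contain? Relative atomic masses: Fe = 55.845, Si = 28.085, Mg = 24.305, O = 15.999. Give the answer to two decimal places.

Formula mass = 0.96·24.305 + 1.04·55.845 + 1·28.085 + 4·15.999 = 173.493 g/mol, of which 23.333 g is Mg.
So Mg makes up 23.333/173.493 = 0.1345 of the mass, i.e. 13.45%.

13.45 mass %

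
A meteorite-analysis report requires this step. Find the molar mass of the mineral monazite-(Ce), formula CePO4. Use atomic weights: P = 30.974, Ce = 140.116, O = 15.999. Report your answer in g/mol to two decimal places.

235.09 g/mol

Ce: 1 × 140.116 = 140.1160
P: 1 × 30.974 = 30.9740
O: 4 × 15.999 = 63.9960
Summing the contributions gives the formula mass.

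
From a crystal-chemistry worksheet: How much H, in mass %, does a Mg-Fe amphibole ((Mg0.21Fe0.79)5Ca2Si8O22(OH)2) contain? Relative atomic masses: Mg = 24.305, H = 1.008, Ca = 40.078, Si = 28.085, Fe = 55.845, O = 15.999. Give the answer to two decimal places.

0.22 mass %

Molar mass of (Mg0.21Fe0.79)5Ca2Si8O22(OH)2: 1.05·24.305 + 3.95·55.845 + 2·40.078 + 8·28.085 + 24·15.999 + 2·1.008 = 936.936 g/mol.
Mass of H per formula unit: 2 × 1.008 = 2.016 g.
Weight fraction H = 2.016 / 936.936 = 0.0022.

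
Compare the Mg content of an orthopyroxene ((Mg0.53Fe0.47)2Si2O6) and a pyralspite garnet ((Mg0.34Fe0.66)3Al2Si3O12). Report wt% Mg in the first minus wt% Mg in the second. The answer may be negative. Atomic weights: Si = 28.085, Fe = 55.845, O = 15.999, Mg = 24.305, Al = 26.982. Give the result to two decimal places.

M((Mg0.53Fe0.47)2Si2O6) = 230.422 g/mol, so wt% Mg = 25.763/230.422 × 100 = 11.18%.
M((Mg0.34Fe0.66)3Al2Si3O12) = 465.571 g/mol, so wt% Mg = 24.791/465.571 × 100 = 5.32%.
11.18 − 5.32 = 5.86 pp.

5.86 percentage points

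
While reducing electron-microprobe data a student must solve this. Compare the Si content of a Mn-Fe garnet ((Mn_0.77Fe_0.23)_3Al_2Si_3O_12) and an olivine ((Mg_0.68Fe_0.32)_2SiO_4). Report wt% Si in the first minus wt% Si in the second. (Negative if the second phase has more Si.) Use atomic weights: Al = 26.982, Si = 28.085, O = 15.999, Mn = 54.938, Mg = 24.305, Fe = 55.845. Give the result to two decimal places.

M((Mn_0.77Fe_0.23)_3Al_2Si_3O_12) = 495.647 g/mol, so wt% Si = 84.255/495.647 × 100 = 17.00%.
M((Mg_0.68Fe_0.32)_2SiO_4) = 160.877 g/mol, so wt% Si = 28.085/160.877 × 100 = 17.46%.
17.00 − 17.46 = -0.46 pp.

-0.46 percentage points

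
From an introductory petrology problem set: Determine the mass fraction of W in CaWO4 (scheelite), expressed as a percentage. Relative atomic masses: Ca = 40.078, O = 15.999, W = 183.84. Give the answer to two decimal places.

63.85 mass %

M(CaWO4) = 287.914 g/mol.
W contributes 1 × 183.84 = 183.840 g per mole.
183.840/287.914 = 0.6385 → 63.85%.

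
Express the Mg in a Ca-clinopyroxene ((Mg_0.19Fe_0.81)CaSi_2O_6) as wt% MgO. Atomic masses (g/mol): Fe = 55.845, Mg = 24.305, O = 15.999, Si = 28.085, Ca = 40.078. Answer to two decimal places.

M((Mg_0.19Fe_0.81)CaSi_2O_6) = 242.094 g/mol; M(MgO) = 40.304 g/mol.
Moles MgO per formula unit = 0.19 Mg ÷ 1 = 0.1900.
MgO fraction = (0.1900 × 40.304) / 242.094 = 7.658/242.094 = 0.0316.

3.16 wt%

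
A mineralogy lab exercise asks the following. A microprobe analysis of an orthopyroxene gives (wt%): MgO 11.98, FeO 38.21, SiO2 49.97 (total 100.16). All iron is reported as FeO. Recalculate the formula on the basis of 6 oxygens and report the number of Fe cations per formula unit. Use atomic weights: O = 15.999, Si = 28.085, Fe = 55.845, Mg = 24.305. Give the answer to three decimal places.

MgO (M=40.304): mol = 0.29724; Mg = 0.29724, O = 0.29724.
FeO (M=71.844): mol = 0.53185; Fe = 0.53185, O = 0.53185.
SiO2 (M=60.083): mol = 0.83168; Si = 0.83168, O = 1.66336.
ΣO = 2.49245; factor = 6/ΣO = 2.40727.
Fe apfu = 0.53185 × 2.40727 = 1.280.

1.280 Fe apfu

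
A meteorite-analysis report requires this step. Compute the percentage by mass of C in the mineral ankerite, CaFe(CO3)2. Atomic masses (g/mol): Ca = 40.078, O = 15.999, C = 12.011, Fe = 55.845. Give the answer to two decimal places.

Molar mass of CaFe(CO3)2: 1·40.078 + 1·55.845 + 2·12.011 + 6·15.999 = 215.939 g/mol.
Mass of C per formula unit: 2 × 12.011 = 24.022 g.
Weight fraction C = 24.022 / 215.939 = 0.1112.

11.12 mass %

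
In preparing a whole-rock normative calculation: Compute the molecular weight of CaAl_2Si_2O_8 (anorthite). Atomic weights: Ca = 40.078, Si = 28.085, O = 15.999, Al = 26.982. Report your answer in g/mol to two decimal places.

Ca: 1 × 40.078 = 40.0780
Al: 2 × 26.982 = 53.9640
Si: 2 × 28.085 = 56.1700
O: 8 × 15.999 = 127.9920
Summing the contributions gives the formula mass.

278.20 g/mol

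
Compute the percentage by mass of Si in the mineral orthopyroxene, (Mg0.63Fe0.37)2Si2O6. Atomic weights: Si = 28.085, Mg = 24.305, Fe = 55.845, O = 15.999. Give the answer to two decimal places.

M((Mg0.63Fe0.37)2Si2O6) = 224.114 g/mol.
Si contributes 2 × 28.085 = 56.170 g per mole.
56.170/224.114 = 0.2506 → 25.06%.

25.06 mass %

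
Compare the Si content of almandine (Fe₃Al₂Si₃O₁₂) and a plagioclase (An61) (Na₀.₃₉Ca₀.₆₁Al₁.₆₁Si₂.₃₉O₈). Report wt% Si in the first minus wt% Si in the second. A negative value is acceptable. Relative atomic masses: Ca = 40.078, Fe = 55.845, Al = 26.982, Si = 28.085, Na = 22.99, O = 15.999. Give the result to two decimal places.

M(Fe₃Al₂Si₃O₁₂) = 497.742 g/mol, so wt% Si = 84.255/497.742 × 100 = 16.93%.
M(Na₀.₃₉Ca₀.₆₁Al₁.₆₁Si₂.₃₉O₈) = 271.970 g/mol, so wt% Si = 67.123/271.970 × 100 = 24.68%.
16.93 − 24.68 = -7.75 pp.

-7.75 percentage points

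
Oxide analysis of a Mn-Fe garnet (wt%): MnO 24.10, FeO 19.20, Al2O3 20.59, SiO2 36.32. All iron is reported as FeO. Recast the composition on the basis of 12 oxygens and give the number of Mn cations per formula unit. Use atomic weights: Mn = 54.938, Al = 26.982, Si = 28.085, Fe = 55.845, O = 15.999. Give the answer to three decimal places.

1.683 Mn apfu

MnO: 24.10/70.937 = 0.33974 mol → 0.33974 mol Mn, 0.33974 mol O.
FeO: 19.20/71.844 = 0.26725 mol → 0.26725 mol Fe, 0.26725 mol O.
Al2O3: 20.59/101.961 = 0.20194 mol → 0.40388 mol Al, 0.60582 mol O.
SiO2: 36.32/60.083 = 0.60450 mol → 0.60450 mol Si, 1.20900 mol O.
Total oxygen = 2.42181 mol. Normalization factor = 12/2.42181 = 4.95497.
Mn per 12 O = 0.33974 × 4.95497 = 1.683.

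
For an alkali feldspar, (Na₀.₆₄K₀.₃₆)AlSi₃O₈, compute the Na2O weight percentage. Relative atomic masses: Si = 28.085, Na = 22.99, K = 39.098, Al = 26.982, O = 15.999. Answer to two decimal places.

7.40 wt%

M((Na₀.₆₄K₀.₃₆)AlSi₃O₈) = 268.018 g/mol; M(Na2O) = 61.979 g/mol.
Moles Na2O per formula unit = 0.64 Na ÷ 2 = 0.3200.
Na2O fraction = (0.3200 × 61.979) / 268.018 = 19.833/268.018 = 0.0740.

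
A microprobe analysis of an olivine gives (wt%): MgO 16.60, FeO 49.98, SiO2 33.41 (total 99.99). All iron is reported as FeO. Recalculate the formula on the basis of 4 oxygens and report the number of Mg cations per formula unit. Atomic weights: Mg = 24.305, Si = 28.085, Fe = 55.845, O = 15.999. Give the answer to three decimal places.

MgO: 16.60/40.304 = 0.41187 mol → 0.41187 mol Mg, 0.41187 mol O.
FeO: 49.98/71.844 = 0.69567 mol → 0.69567 mol Fe, 0.69567 mol O.
SiO2: 33.41/60.083 = 0.55606 mol → 0.55606 mol Si, 1.11212 mol O.
Total oxygen = 2.21966 mol. Normalization factor = 4/2.21966 = 1.80208.
Mg per 4 O = 0.41187 × 1.80208 = 0.742.

0.742 Mg apfu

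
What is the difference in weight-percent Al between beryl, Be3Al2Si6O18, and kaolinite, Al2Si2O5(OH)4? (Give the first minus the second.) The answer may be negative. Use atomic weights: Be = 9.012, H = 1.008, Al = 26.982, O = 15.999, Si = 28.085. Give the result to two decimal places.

Al in Be3Al2Si6O18: molar mass 537.492 g/mol; 2×26.982 = 53.964 g → 10.04 wt%.
Al in Al2Si2O5(OH)4: molar mass 258.157 g/mol; 2×26.982 = 53.964 g → 20.90 wt%.
Difference = 10.04 − 20.90 = -10.86 percentage points.

-10.86 percentage points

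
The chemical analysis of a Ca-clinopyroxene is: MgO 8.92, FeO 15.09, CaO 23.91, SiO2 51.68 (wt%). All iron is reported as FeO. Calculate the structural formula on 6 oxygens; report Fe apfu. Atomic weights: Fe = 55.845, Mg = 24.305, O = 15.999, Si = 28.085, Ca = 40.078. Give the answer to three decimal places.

0.489 Fe apfu

8.92 wt% MgO ÷ 40.304 g/mol = 0.22132 mol, giving 0.22132 Mg and 0.22132 O.
15.09 wt% FeO ÷ 71.844 g/mol = 0.21004 mol, giving 0.21004 Fe and 0.21004 O.
23.91 wt% CaO ÷ 56.077 g/mol = 0.42638 mol, giving 0.42638 Ca and 0.42638 O.
51.68 wt% SiO2 ÷ 60.083 g/mol = 0.86014 mol, giving 0.86014 Si and 1.72028 O.
Oxygen sums to 2.57802; scaling by 6/2.57802 = 2.32737 puts the formula on 6 O.
Fe: 0.21004 × 2.32737 = 0.489 atoms per formula unit.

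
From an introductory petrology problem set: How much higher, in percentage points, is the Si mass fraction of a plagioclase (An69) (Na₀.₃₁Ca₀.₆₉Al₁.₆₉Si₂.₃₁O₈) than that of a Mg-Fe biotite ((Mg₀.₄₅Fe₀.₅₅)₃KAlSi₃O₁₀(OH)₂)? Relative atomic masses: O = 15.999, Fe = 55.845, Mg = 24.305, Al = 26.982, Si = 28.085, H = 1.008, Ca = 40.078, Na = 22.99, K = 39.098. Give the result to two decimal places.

5.79 percentage points

Si in Na₀.₃₁Ca₀.₆₉Al₁.₆₉Si₂.₃₁O₈: molar mass 273.249 g/mol; 2.31×28.085 = 64.876 g → 23.74 wt%.
Si in (Mg₀.₄₅Fe₀.₅₅)₃KAlSi₃O₁₀(OH)₂: molar mass 469.295 g/mol; 3×28.085 = 84.255 g → 17.95 wt%.
Difference = 23.74 − 17.95 = 5.79 percentage points.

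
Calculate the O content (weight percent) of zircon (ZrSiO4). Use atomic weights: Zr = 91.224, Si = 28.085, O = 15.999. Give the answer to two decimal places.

Molar mass of ZrSiO4: 1×91.224 + 1×28.085 + 4×15.999 = 183.305 g/mol.
Mass of O per formula unit: 4 × 15.999 = 63.996 g.
Weight fraction O = 63.996 / 183.305 = 0.3491.

34.91 weight percent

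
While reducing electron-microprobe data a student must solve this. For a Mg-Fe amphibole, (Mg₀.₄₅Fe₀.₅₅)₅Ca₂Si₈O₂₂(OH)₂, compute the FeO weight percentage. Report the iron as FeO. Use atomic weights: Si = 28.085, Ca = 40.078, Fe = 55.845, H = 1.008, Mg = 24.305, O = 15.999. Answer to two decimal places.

21.97 wt%

Molar mass of (Mg₀.₄₅Fe₀.₅₅)₅Ca₂Si₈O₂₂(OH)₂ = 2.25×24.305 + 2.75×55.845 + 2×40.078 + 8×28.085 + 24×15.999 + 2×1.008 = 899.088 g/mol.
Each formula unit contains 2.75 Fe, equivalent to 2.75/1 = 2.7500 mol FeO.
M(FeO) = 1×55.845 + 1×15.999 = 71.844 g/mol.
Mass of FeO per formula unit = 2.7500 × 71.844 = 197.571 g.
FeO wt% = 197.571 / 899.088 × 100 = 21.97%.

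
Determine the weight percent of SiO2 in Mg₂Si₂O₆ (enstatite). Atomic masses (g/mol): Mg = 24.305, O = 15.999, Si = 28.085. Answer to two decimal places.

Molar mass of Mg₂Si₂O₆ = 2*24.305 + 2*28.085 + 6*15.999 = 200.774 g/mol.
Each formula unit contains 2 Si, equivalent to 2/1 = 2.0000 mol SiO2.
M(SiO2) = 1×28.085 + 2×15.999 = 60.083 g/mol.
Mass of SiO2 per formula unit = 2.0000 × 60.083 = 120.166 g.
SiO2 wt% = 120.166 / 200.774 × 100 = 59.85%.

59.85 wt%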